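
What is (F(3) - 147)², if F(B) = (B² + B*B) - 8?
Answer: 18769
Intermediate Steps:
F(B) = -8 + 2*B² (F(B) = (B² + B²) - 8 = 2*B² - 8 = -8 + 2*B²)
(F(3) - 147)² = ((-8 + 2*3²) - 147)² = ((-8 + 2*9) - 147)² = ((-8 + 18) - 147)² = (10 - 147)² = (-137)² = 18769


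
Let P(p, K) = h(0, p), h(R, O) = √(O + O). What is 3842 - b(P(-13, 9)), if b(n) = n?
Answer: 3842 - I*√26 ≈ 3842.0 - 5.099*I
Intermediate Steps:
h(R, O) = √2*√O (h(R, O) = √(2*O) = √2*√O)
P(p, K) = √2*√p
3842 - b(P(-13, 9)) = 3842 - √2*√(-13) = 3842 - √2*I*√13 = 3842 - I*√26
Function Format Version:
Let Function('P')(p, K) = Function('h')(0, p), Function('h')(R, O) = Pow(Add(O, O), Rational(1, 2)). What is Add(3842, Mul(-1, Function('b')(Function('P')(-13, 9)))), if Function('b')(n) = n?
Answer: Add(3842, Mul(-1, I, Pow(26, Rational(1, 2)))) ≈ Add(3842.0, Mul(-5.0990, I))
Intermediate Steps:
Function('h')(R, O) = Mul(Pow(2, Rational(1, 2)), Pow(O, Rational(1, 2))) (Function('h')(R, O) = Pow(Mul(2, O), Rational(1, 2)) = Mul(Pow(2, Rational(1, 2)), Pow(O, Rational(1, 2))))
Function('P')(p, K) = Mul(Pow(2, Rational(1, 2)), Pow(p, Rational(1, 2)))
Add(3842, Mul(-1, Function('b')(Function('P')(-13, 9)))) = Add(3842, Mul(-1, Mul(Pow(2, Rational(1, 2)), Pow(-13, Rational(1, 2))))) = Add(3842, Mul(-1, Mul(Pow(2, Rational(1, 2)), Mul(I, Pow(13, Rational(1, 2)))))) = Add(3842, Mul(-1, Mul(I, Pow(26, Rational(1, 2))))) = Add(3842, Mul(-1, I, Pow(26, Rational(1, 2))))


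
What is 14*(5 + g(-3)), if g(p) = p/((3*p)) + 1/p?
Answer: 70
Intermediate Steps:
g(p) = ⅓ + 1/p (g(p) = p*(1/(3*p)) + 1/p = ⅓ + 1/p)
14*(5 + g(-3)) = 14*(5 + (⅓)*(3 - 3)/(-3)) = 14*(5 + (⅓)*(-⅓)*0) = 14*(5 + 0) = 14*5 = 70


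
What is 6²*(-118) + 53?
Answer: -4195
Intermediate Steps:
6²*(-118) + 53 = 36*(-118) + 53 = -4248 + 53 = -4195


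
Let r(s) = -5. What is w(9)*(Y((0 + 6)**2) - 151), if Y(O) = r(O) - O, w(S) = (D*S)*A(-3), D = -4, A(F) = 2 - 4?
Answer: -13824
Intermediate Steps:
A(F) = -2
w(S) = 8*S (w(S) = -4*S*(-2) = 8*S)
Y(O) = -5 - O
w(9)*(Y((0 + 6)**2) - 151) = (8*9)*((-5 - (0 + 6)**2) - 151) = 72*((-5 - 1*6**2) - 151) = 72*((-5 - 1*36) - 151) = 72*((-5 - 36) - 151) = 72*(-41 - 151) = 72*(-192) = -13824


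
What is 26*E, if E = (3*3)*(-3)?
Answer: -702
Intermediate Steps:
E = -27 (E = 9*(-3) = -27)
26*E = 26*(-27) = -702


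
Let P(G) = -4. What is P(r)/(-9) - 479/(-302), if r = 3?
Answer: 5519/2718 ≈ 2.0305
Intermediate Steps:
P(r)/(-9) - 479/(-302) = -4/(-9) - 479/(-302) = -4*(-⅑) - 479*(-1/302) = 4/9 + 479/302 = 5519/2718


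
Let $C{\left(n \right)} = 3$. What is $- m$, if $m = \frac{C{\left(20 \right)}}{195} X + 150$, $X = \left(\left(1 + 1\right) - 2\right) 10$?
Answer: $-150$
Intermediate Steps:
$X = 0$ ($X = \left(2 - 2\right) 10 = 0 \cdot 10 = 0$)
$m = 150$ ($m = \frac{3}{195} \cdot 0 + 150 = 3 \cdot \frac{1}{195} \cdot 0 + 150 = \frac{1}{65} \cdot 0 + 150 = 0 + 150 = 150$)
$- m = \left(-1\right) 150 = -150$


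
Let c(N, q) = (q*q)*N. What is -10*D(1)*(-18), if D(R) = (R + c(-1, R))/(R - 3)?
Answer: 0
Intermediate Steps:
c(N, q) = N*q² (c(N, q) = q²*N = N*q²)
D(R) = (R - R²)/(-3 + R) (D(R) = (R - R²)/(R - 3) = (R - R²)/(-3 + R))
-10*D(1)*(-18) = -10*(1 - 1*1)/(-3 + 1)*(-18) = -10*(1 - 1)/(-2)*(-18) = -10*(-1)*0/2*(-18) = -10*0*(-18) = 0*(-18) = 0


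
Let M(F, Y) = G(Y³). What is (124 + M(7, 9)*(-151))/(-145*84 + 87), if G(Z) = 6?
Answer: 782/12093 ≈ 0.064666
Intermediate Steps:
M(F, Y) = 6
(124 + M(7, 9)*(-151))/(-145*84 + 87) = (124 + 6*(-151))/(-145*84 + 87) = (124 - 906)/(-12180 + 87) = -782/(-12093) = -782*(-1/12093) = 782/12093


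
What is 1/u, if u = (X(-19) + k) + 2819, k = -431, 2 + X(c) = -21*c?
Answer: 1/2785 ≈ 0.00035907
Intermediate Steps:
X(c) = -2 - 21*c
u = 2785 (u = ((-2 - 21*(-19)) - 431) + 2819 = ((-2 + 399) - 431) + 2819 = (397 - 431) + 2819 = -34 + 2819 = 2785)
1/u = 1/2785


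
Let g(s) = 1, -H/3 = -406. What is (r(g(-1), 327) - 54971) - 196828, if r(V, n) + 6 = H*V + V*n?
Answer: -250260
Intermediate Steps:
H = 1218 (H = -3*(-406) = 1218)
r(V, n) = -6 + 1218*V + V*n (r(V, n) = -6 + (1218*V + V*n) = -6 + 1218*V + V*n)
(r(g(-1), 327) - 54971) - 196828 = ((-6 + 1218*1 + 1*327) - 54971) - 196828 = ((-6 + 1218 + 327) - 54971) - 196828 = (1539 - 54971) - 196828 = -53432 - 196828 = -250260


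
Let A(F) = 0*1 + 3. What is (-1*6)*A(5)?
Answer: -18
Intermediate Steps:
A(F) = 3 (A(F) = 0 + 3 = 3)
(-1*6)*A(5) = -1*6*3 = -6*3 = -18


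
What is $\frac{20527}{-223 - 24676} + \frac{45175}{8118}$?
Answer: $\frac{958174139}{202130082} \approx 4.7404$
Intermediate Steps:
$\frac{20527}{-223 - 24676} + \frac{45175}{8118} = \frac{20527}{-24899} + 45175 \cdot \frac{1}{8118} = 20527 \left(- \frac{1}{24899}\right) + \frac{45175}{8118} = - \frac{20527}{24899} + \frac{45175}{8118} = \frac{958174139}{202130082}$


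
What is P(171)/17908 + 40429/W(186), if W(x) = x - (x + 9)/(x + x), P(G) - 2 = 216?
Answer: 44890663875/205933046 ≈ 217.99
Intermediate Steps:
P(G) = 218 (P(G) = 2 + 216 = 218)
W(x) = x - (9 + x)/(2*x)
P(171)/17908 + 40429/W(186) = 218/17908 + 40429/(-½ + 186 - 9/2/186) = 218*(1/17908) + 40429/(-½ + 186 - 9/2*1/186) = 109/8954 + 40429/(-½ + 186 - 3/124) = 109/8954 + 40429/(22999/124) = 109/8954 + 40429*(124/22999) = 109/8954 + 5013196/22999 = 44890663875/205933046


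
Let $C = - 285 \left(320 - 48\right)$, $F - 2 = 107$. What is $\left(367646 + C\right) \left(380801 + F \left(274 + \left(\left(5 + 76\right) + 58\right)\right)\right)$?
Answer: $123540873068$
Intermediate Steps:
$F = 109$ ($F = 2 + 107 = 109$)
$C = -77520$ ($C = \left(-285\right) 272 = -77520$)
$\left(367646 + C\right) \left(380801 + F \left(274 + \left(\left(5 + 76\right) + 58\right)\right)\right) = \left(367646 - 77520\right) \left(380801 + 109 \left(274 + \left(\left(5 + 76\right) + 58\right)\right)\right) = 290126 \left(380801 + 109 \left(274 + \left(81 + 58\right)\right)\right) = 290126 \left(380801 + 109 \left(274 + 139\right)\right) = 290126 \left(380801 + 109 \cdot 413\right) = 290126 \left(380801 + 45017\right) = 290126 \cdot 425818 = 123540873068$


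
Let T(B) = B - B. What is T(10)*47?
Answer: 0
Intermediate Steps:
T(B) = 0
T(10)*47 = 0*47 = 0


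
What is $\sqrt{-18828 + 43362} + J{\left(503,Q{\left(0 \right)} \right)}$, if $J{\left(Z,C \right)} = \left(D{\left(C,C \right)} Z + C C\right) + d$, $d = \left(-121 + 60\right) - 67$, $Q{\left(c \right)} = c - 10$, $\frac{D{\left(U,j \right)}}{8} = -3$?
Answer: $-12100 + 3 \sqrt{2726} \approx -11943.0$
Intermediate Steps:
$D{\left(U,j \right)} = -24$ ($D{\left(U,j \right)} = 8 \left(-3\right) = -24$)
$Q{\left(c \right)} = -10 + c$
$d = -128$ ($d = -61 - 67 = -128$)
$J{\left(Z,C \right)} = -128 + C^{2} - 24 Z$ ($J{\left(Z,C \right)} = \left(- 24 Z + C C\right) - 128 = \left(- 24 Z + C^{2}\right) - 128 = \left(C^{2} - 24 Z\right) - 128 = -128 + C^{2} - 24 Z$)
$\sqrt{-18828 + 43362} + J{\left(503,Q{\left(0 \right)} \right)} = \sqrt{-18828 + 43362} - \left(12200 - \left(-10 + 0\right)^{2}\right) = \sqrt{24534} - \left(12200 - 100\right) = 3 \sqrt{2726} - 12100 = -12100 + 3 \sqrt{2726}$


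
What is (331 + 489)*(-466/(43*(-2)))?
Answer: 191060/43 ≈ 4443.3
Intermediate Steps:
(331 + 489)*(-466/(43*(-2))) = 820*(-466/(-86)) = 820*(-466*(-1/86)) = 820*(233/43) = 191060/43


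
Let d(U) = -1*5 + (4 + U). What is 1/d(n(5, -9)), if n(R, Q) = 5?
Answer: ¼ ≈ 0.25000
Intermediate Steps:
d(U) = -1 + U (d(U) = -5 + (4 + U) = -1 + U)
1/d(n(5, -9)) = 1/(-1 + 5) = 1/4 = ¼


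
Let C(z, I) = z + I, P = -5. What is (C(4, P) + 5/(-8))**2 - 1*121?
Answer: -7575/64 ≈ -118.36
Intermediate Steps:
C(z, I) = I + z
(C(4, P) + 5/(-8))**2 - 1*121 = ((-5 + 4) + 5/(-8))**2 - 1*121 = (-1 + 5*(-1/8))**2 - 121 = (-1 - 5/8)**2 - 121 = (-13/8)**2 - 121 = 169/64 - 121 = -7575/64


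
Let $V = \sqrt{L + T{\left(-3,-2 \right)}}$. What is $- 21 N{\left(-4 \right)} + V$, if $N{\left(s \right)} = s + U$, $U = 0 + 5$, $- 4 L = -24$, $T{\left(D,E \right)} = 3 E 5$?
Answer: $-21 + 2 i \sqrt{6} \approx -21.0 + 4.899 i$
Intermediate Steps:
$T{\left(D,E \right)} = 15 E$
$L = 6$ ($L = \left(- \frac{1}{4}\right) \left(-24\right) = 6$)
$U = 5$
$V = 2 i \sqrt{6}$ ($V = \sqrt{6 + 15 \left(-2\right)} = \sqrt{6 - 30} = \sqrt{-24} = 2 i \sqrt{6} \approx 4.899 i$)
$N{\left(s \right)} = 5 + s$ ($N{\left(s \right)} = s + 5 = 5 + s$)
$- 21 N{\left(-4 \right)} + V = - 21 \left(5 - 4\right) + 2 i \sqrt{6} = \left(-21\right) 1 + 2 i \sqrt{6} = -21 + 2 i \sqrt{6}$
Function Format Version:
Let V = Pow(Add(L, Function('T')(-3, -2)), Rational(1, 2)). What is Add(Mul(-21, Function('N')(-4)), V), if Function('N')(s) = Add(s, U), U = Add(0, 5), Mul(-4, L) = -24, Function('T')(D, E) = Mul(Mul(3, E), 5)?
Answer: Add(-21, Mul(2, I, Pow(6, Rational(1, 2)))) ≈ Add(-21.000, Mul(4.8990, I))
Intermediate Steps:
Function('T')(D, E) = Mul(15, E)
L = 6 (L = Mul(Rational(-1, 4), -24) = 6)
U = 5
V = Mul(2, I, Pow(6, Rational(1, 2))) (V = Pow(Add(6, Mul(15, -2)), Rational(1, 2)) = Pow(Add(6, -30), Rational(1, 2)) = Pow(-24, Rational(1, 2)) = Mul(2, I, Pow(6, Rational(1, 2))) ≈ Mul(4.8990, I))
Function('N')(s) = Add(5, s) (Function('N')(s) = Add(s, 5) = Add(5, s))
Add(Mul(-21, Function('N')(-4)), V) = Add(Mul(-21, Add(5, -4)), Mul(2, I, Pow(6, Rational(1, 2)))) = Add(Mul(-21, 1), Mul(2, I, Pow(6, Rational(1, 2)))) = Add(-21, Mul(2, I, Pow(6, Rational(1, 2))))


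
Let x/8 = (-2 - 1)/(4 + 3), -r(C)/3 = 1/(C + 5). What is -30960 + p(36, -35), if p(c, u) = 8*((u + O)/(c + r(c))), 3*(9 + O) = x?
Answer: -319332208/10311 ≈ -30970.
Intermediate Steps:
r(C) = -3/(5 + C) (r(C) = -3/(C + 5) = -3/(5 + C))
x = -24/7 (x = 8*((-2 - 1)/(4 + 3)) = 8*(-3/7) = -24/7 ≈ -3.4286)
O = -71/7 (O = -9 + (1/3)*(-24/7) = -9 - 8/7 = -71/7 ≈ -10.143)
p(c, u) = 8*(-71/7 + u)/(c - 3/(5 + c)) (p(c, u) = 8*((u - 71/7)/(c - 3/(5 + c))) = 8*((-71/7 + u)/(c - 3/(5 + c))) = 8*(-71/7 + u)/(c - 3/(5 + c)))
-30960 + p(36, -35) = -30960 + 8*(-71 + 7*(-35))*(5 + 36)/(7*(-3 + 36*(5 + 36))) = -30960 + (8/7)*(-71 - 245)*41/(-3 + 36*41) = -30960 + (8/7)*(-316)*41/(-3 + 1476) = -30960 + (8/7)*(-316)*41/1473 = -30960 + (8/7)*(1/1473)*(-316)*41 = -30960 - 103648/10311 = -319332208/10311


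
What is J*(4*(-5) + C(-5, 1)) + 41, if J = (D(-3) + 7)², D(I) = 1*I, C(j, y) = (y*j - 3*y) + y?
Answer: -391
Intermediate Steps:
C(j, y) = -2*y + j*y (C(j, y) = (j*y - 3*y) + y = (-3*y + j*y) + y = -2*y + j*y)
D(I) = I
J = 16 (J = (-3 + 7)² = 4² = 16)
J*(4*(-5) + C(-5, 1)) + 41 = 16*(4*(-5) + 1*(-2 - 5)) + 41 = 16*(-20 + 1*(-7)) + 41 = 16*(-20 - 7) + 41 = 16*(-27) + 41 = -432 + 41 = -391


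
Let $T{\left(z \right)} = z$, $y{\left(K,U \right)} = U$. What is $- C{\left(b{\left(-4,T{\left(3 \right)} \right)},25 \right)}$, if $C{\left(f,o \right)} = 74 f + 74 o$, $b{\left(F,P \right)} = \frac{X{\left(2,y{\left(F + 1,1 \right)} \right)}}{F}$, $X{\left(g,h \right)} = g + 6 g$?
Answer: $-1591$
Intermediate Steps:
$X{\left(g,h \right)} = 7 g$
$b{\left(F,P \right)} = \frac{14}{F}$ ($b{\left(F,P \right)} = \frac{7 \cdot 2}{F} = \frac{14}{F}$)
$- C{\left(b{\left(-4,T{\left(3 \right)} \right)},25 \right)} = - (74 \frac{14}{-4} + 74 \cdot 25) = - (74 \cdot 14 \left(- \frac{1}{4}\right) + 1850) = - (74 \left(- \frac{7}{2}\right) + 1850) = - (-259 + 1850) = \left(-1\right) 1591 = -1591$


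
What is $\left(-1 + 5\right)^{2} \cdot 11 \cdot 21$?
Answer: $3696$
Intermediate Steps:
$\left(-1 + 5\right)^{2} \cdot 11 \cdot 21 = 4^{2} \cdot 11 \cdot 21 = 16 \cdot 11 \cdot 21 = 176 \cdot 21 = 3696$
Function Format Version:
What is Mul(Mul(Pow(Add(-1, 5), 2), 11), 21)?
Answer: 3696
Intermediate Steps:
Mul(Mul(Pow(Add(-1, 5), 2), 11), 21) = Mul(Mul(Pow(4, 2), 11), 21) = Mul(Mul(16, 11), 21) = Mul(176, 21) = 3696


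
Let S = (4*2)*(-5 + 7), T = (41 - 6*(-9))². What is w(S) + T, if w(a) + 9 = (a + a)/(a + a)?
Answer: 9017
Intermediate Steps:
T = 9025 (T = (41 + 54)² = 95² = 9025)
S = 16 (S = 8*2 = 16)
w(a) = -8 (w(a) = -9 + (a + a)/(a + a) = -9 + (2*a)/((2*a)) = -9 + (2*a)*(1/(2*a)) = -9 + 1 = -8)
w(S) + T = -8 + 9025 = 9017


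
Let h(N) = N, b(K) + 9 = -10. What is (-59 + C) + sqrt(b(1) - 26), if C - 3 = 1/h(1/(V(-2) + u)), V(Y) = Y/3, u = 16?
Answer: -122/3 + 3*I*sqrt(5) ≈ -40.667 + 6.7082*I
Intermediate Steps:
V(Y) = Y/3 (V(Y) = Y*(1/3) = Y/3)
b(K) = -19 (b(K) = -9 - 10 = -19)
C = 55/3 (C = 3 + 1/(1/((1/3)*(-2) + 16)) = 3 + 1/(1/(-2/3 + 16)) = 3 + 1/(1/(46/3)) = 3 + 1/(3/46) = 3 + 46/3 = 55/3 ≈ 18.333)
(-59 + C) + sqrt(b(1) - 26) = (-59 + 55/3) + sqrt(-19 - 26) = -122/3 + sqrt(-45) = -122/3 + 3*I*sqrt(5)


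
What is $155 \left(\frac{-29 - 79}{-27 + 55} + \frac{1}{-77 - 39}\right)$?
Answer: $- \frac{486545}{812} \approx -599.19$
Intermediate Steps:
$155 \left(\frac{-29 - 79}{-27 + 55} + \frac{1}{-77 - 39}\right) = 155 \left(- \frac{108}{28} + \frac{1}{-116}\right) = 155 \left(\left(-108\right) \frac{1}{28} - \frac{1}{116}\right) = 155 \left(- \frac{27}{7} - \frac{1}{116}\right) = 155 \left(- \frac{3139}{812}\right) = - \frac{486545}{812}$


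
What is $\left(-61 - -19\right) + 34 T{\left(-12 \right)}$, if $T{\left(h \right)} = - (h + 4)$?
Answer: $230$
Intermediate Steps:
$T{\left(h \right)} = -4 - h$ ($T{\left(h \right)} = - (4 + h) = -4 - h$)
$\left(-61 - -19\right) + 34 T{\left(-12 \right)} = \left(-61 - -19\right) + 34 \left(-4 - -12\right) = \left(-61 + 19\right) + 34 \left(-4 + 12\right) = -42 + 34 \cdot 8 = -42 + 272 = 230$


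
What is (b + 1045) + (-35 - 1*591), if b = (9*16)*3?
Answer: 851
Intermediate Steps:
b = 432 (b = 144*3 = 432)
(b + 1045) + (-35 - 1*591) = (432 + 1045) + (-35 - 1*591) = 1477 + (-35 - 591) = 1477 - 626 = 851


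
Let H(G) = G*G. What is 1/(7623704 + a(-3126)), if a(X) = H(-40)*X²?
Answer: 1/15642625304 ≈ 6.3928e-11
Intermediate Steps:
H(G) = G²
a(X) = 1600*X² (a(X) = (-40)²*X² = 1600*X²)
1/(7623704 + a(-3126)) = 1/(7623704 + 1600*(-3126)²) = 1/(7623704 + 1600*9771876) = 1/(7623704 + 15635001600) = 1/15642625304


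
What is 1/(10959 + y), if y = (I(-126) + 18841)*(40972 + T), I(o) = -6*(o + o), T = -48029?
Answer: -1/143620162 ≈ -6.9628e-9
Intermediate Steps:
I(o) = -12*o
y = -143631121 (y = (-12*(-126) + 18841)*(40972 - 48029) = (1512 + 18841)*(-7057) = 20353*(-7057) = -143631121)
1/(10959 + y) = 1/(10959 - 143631121) = 1/(-143620162) = -1/143620162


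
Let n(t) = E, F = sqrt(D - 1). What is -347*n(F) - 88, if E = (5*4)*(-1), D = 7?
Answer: 6852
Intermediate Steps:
F = sqrt(6) (F = sqrt(7 - 1) = sqrt(6) ≈ 2.4495)
E = -20 (E = 20*(-1) = -20)
n(t) = -20
-347*n(F) - 88 = -347*(-20) - 88 = 6940 - 88 = 6852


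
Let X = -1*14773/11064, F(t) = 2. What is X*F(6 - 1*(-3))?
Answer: -14773/5532 ≈ -2.6705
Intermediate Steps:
X = -14773/11064 (X = -14773*1/11064 = -14773/11064 ≈ -1.3352)
X*F(6 - 1*(-3)) = -14773/11064*2 = -14773/5532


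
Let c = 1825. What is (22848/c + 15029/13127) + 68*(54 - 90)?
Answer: -58318831579/23956775 ≈ -2434.3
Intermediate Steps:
(22848/c + 15029/13127) + 68*(54 - 90) = (22848/1825 + 15029/13127) + 68*(54 - 90) = (22848*(1/1825) + 15029*(1/13127)) + 68*(-36) = (22848/1825 + 15029/13127) - 2448 = 327353621/23956775 - 2448 = -58318831579/23956775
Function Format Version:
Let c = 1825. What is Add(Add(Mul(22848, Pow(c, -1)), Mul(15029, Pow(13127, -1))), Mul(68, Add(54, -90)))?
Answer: Rational(-58318831579, 23956775) ≈ -2434.3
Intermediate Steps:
Add(Add(Mul(22848, Pow(c, -1)), Mul(15029, Pow(13127, -1))), Mul(68, Add(54, -90))) = Add(Add(Mul(22848, Pow(1825, -1)), Mul(15029, Pow(13127, -1))), Mul(68, Add(54, -90))) = Add(Add(Mul(22848, Rational(1, 1825)), Mul(15029, Rational(1, 13127))), Mul(68, -36)) = Add(Add(Rational(22848, 1825), Rational(15029, 13127)), -2448) = Add(Rational(327353621, 23956775), -2448) = Rational(-58318831579, 23956775)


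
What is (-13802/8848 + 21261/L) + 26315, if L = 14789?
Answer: 1721691294615/65426536 ≈ 26315.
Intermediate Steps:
(-13802/8848 + 21261/L) + 26315 = (-13802/8848 + 21261/14789) + 26315 = (-13802*1/8848 + 21261*(1/14789)) + 26315 = (-6901/4424 + 21261/14789) + 26315 = -8000225/65426536 + 26315 = 1721691294615/65426536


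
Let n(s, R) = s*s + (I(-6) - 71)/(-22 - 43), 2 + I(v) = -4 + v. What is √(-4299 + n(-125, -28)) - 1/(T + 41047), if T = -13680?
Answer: -1/27367 + √47857745/65 ≈ 106.43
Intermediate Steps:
I(v) = -6 + v (I(v) = -2 + (-4 + v) = -6 + v)
n(s, R) = 83/65 + s² (n(s, R) = s*s + ((-6 - 6) - 71)/(-22 - 43) = s² + (-12 - 71)/(-65) = s² - 83*(-1/65) = s² + 83/65 = 83/65 + s²)
√(-4299 + n(-125, -28)) - 1/(T + 41047) = √(-4299 + (83/65 + (-125)²)) - 1/(-13680 + 41047) = √(-4299 + (83/65 + 15625)) - 1/27367 = √(-4299 + 1015708/65) - 1*1/27367 = √(736273/65) - 1/27367 = √47857745/65 - 1/27367 = -1/27367 + √47857745/65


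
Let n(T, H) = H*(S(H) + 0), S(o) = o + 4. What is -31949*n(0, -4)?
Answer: 0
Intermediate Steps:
S(o) = 4 + o
n(T, H) = H*(4 + H) (n(T, H) = H*((4 + H) + 0) = H*(4 + H))
-31949*n(0, -4) = -(-127796)*(4 - 4) = -(-127796)*0 = -31949*0 = 0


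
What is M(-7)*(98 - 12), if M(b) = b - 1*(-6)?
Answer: -86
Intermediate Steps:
M(b) = 6 + b (M(b) = b + 6 = 6 + b)
M(-7)*(98 - 12) = (6 - 7)*(98 - 12) = -1*86 = -86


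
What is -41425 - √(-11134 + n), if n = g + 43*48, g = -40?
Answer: -41425 - I*√9110 ≈ -41425.0 - 95.446*I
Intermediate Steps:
n = 2024 (n = -40 + 43*48 = -40 + 2064 = 2024)
-41425 - √(-11134 + n) = -41425 - √(-11134 + 2024) = -41425 - √(-9110) = -41425 - I*√9110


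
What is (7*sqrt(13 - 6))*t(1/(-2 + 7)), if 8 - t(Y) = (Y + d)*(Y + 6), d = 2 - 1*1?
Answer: 98*sqrt(7)/25 ≈ 10.371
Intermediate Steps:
d = 1 (d = 2 - 1 = 1)
t(Y) = 8 - (1 + Y)*(6 + Y) (t(Y) = 8 - (Y + 1)*(Y + 6) = 8 - (1 + Y)*(6 + Y))
(7*sqrt(13 - 6))*t(1/(-2 + 7)) = (7*sqrt(13 - 6))*(2 - (1/(-2 + 7))**2 - 7/(-2 + 7)) = (7*sqrt(7))*(2 - (1/5)**2 - 7/5) = (7*sqrt(7))*(2 - (1/5)**2 - 7*1/5) = (7*sqrt(7))*(2 - 1*1/25 - 7/5) = (7*sqrt(7))*(2 - 1/25 - 7/5) = (7*sqrt(7))*(14/25) = 98*sqrt(7)/25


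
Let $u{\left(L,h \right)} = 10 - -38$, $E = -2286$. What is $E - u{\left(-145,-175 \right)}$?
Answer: $-2334$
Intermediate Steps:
$u{\left(L,h \right)} = 48$ ($u{\left(L,h \right)} = 10 + 38 = 48$)
$E - u{\left(-145,-175 \right)} = -2286 - 48 = -2334$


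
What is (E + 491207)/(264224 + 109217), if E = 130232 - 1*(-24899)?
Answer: 646338/373441 ≈ 1.7308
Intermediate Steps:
E = 155131 (E = 130232 + 24899 = 155131)
(E + 491207)/(264224 + 109217) = (155131 + 491207)/(264224 + 109217) = 646338/373441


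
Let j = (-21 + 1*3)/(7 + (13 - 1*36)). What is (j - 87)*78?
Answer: -26793/4 ≈ -6698.3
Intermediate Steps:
j = 9/8 (j = (-21 + 3)/(7 + (13 - 36)) = -18/(7 - 23) = -18/(-16) = -18*(-1/16) = 9/8 ≈ 1.1250)
(j - 87)*78 = (9/8 - 87)*78 = -687/8*78 = -26793/4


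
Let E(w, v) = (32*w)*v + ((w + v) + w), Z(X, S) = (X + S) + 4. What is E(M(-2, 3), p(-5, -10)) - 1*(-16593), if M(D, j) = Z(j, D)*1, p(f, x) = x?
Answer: 14993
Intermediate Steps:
Z(X, S) = 4 + S + X (Z(X, S) = (S + X) + 4 = 4 + S + X)
M(D, j) = 4 + D + j (M(D, j) = (4 + D + j)*1 = 4 + D + j)
E(w, v) = v + 2*w + 32*v*w (E(w, v) = 32*v*w + ((v + w) + w) = 32*v*w + (v + 2*w) = v + 2*w + 32*v*w)
E(M(-2, 3), p(-5, -10)) - 1*(-16593) = (-10 + 2*(4 - 2 + 3) + 32*(-10)*(4 - 2 + 3)) - 1*(-16593) = (-10 + 2*5 + 32*(-10)*5) + 16593 = (-10 + 10 - 1600) + 16593 = -1600 + 16593 = 14993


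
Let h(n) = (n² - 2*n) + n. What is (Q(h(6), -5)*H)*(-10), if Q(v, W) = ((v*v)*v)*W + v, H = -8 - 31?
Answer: -52638300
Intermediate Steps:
H = -39
h(n) = n² - n
Q(v, W) = v + W*v³ (Q(v, W) = (v²*v)*W + v = v³*W + v = W*v³ + v = v + W*v³)
(Q(h(6), -5)*H)*(-10) = ((6*(-1 + 6) - 5*216*(-1 + 6)³)*(-39))*(-10) = ((6*5 - 5*(6*5)³)*(-39))*(-10) = ((30 - 5*30³)*(-39))*(-10) = ((30 - 5*27000)*(-39))*(-10) = ((30 - 135000)*(-39))*(-10) = -134970*(-39)*(-10) = 5263830*(-10) = -52638300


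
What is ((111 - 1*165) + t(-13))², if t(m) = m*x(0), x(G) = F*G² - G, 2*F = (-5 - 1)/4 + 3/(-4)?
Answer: 2916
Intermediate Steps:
F = -9/8 (F = ((-5 - 1)/4 + 3/(-4))/2 = (-6*¼ + 3*(-¼))/2 = (-3/2 - ¾)/2 = (½)*(-9/4) = -9/8 ≈ -1.1250)
x(G) = -G - 9*G²/8 (x(G) = -9*G²/8 - G = -G - 9*G²/8)
t(m) = 0 (t(m) = m*(-⅛*0*(8 + 9*0)) = m*(-⅛*0*(8 + 0)) = m*(-⅛*0*8) = m*0 = 0)
((111 - 1*165) + t(-13))² = ((111 - 1*165) + 0)² = ((111 - 165) + 0)² = (-54 + 0)² = (-54)² = 2916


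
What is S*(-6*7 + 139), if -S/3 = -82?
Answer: 23862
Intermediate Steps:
S = 246 (S = -3*(-82) = 246)
S*(-6*7 + 139) = 246*(-6*7 + 139) = 246*(-42 + 139) = 246*97 = 23862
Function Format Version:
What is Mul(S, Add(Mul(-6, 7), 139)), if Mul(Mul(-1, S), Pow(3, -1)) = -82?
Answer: 23862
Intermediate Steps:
S = 246 (S = Mul(-3, -82) = 246)
Mul(S, Add(Mul(-6, 7), 139)) = Mul(246, Add(Mul(-6, 7), 139)) = Mul(246, Add(-42, 139)) = Mul(246, 97) = 23862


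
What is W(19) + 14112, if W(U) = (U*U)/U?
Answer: 14131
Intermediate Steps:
W(U) = U (W(U) = U²/U = U)
W(19) + 14112 = 19 + 14112 = 14131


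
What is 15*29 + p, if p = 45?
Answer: 480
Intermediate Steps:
15*29 + p = 15*29 + 45 = 435 + 45 = 480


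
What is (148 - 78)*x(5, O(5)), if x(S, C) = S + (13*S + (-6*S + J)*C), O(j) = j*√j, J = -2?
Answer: 4900 - 11200*√5 ≈ -20144.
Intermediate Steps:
O(j) = j^(3/2)
x(S, C) = 14*S + C*(-2 - 6*S) (x(S, C) = S + (13*S + (-6*S - 2)*C) = S + (13*S + (-2 - 6*S)*C) = S + (13*S + C*(-2 - 6*S)) = 14*S + C*(-2 - 6*S))
(148 - 78)*x(5, O(5)) = (148 - 78)*(-10*√5 + 14*5 - 6*5^(3/2)*5) = 70*(-10*√5 + 70 - 6*5*√5*5) = 70*(-10*√5 + 70 - 150*√5) = 70*(70 - 160*√5) = 4900 - 11200*√5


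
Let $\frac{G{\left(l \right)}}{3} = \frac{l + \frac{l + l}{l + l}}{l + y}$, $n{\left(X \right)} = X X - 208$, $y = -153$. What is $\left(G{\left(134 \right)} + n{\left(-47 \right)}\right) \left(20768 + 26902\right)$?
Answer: $\frac{1793059380}{19} \approx 9.4372 \cdot 10^{7}$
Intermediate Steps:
$n{\left(X \right)} = -208 + X^{2}$ ($n{\left(X \right)} = X^{2} - 208 = -208 + X^{2}$)
$G{\left(l \right)} = \frac{3 \left(1 + l\right)}{-153 + l}$ ($G{\left(l \right)} = 3 \frac{l + \frac{l + l}{l + l}}{l - 153} = 3 \frac{l + \frac{2 l}{2 l}}{-153 + l} = 3 \frac{l + 2 l \frac{1}{2 l}}{-153 + l} = 3 \frac{l + 1}{-153 + l} = 3 \frac{1 + l}{-153 + l} = \frac{3 \left(1 + l\right)}{-153 + l}$)
$\left(G{\left(134 \right)} + n{\left(-47 \right)}\right) \left(20768 + 26902\right) = \left(\frac{3 \left(1 + 134\right)}{-153 + 134} - \left(208 - \left(-47\right)^{2}\right)\right) \left(20768 + 26902\right) = \left(3 \frac{1}{-19} \cdot 135 + \left(-208 + 2209\right)\right) 47670 = \left(3 \left(- \frac{1}{19}\right) 135 + 2001\right) 47670 = \left(- \frac{405}{19} + 2001\right) 47670 = \frac{37614}{19} \cdot 47670 = \frac{1793059380}{19}$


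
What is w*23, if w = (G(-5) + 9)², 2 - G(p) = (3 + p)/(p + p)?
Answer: 67068/25 ≈ 2682.7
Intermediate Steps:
G(p) = 2 - (3 + p)/(2*p) (G(p) = 2 - (3 + p)/(p + p) = 2 - (3 + p)/(2*p))
w = 2916/25 (w = ((3/2)*(-1 - 5)/(-5) + 9)² = ((3/2)*(-⅕)*(-6) + 9)² = (9/5 + 9)² = (54/5)² = 2916/25 ≈ 116.64)
w*23 = (2916/25)*23 = 67068/25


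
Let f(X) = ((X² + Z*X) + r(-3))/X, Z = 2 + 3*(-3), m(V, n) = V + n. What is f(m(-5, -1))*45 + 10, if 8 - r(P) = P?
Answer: -1315/2 ≈ -657.50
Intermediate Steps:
r(P) = 8 - P
Z = -7 (Z = 2 - 9 = -7)
f(X) = (11 + X² - 7*X)/X (f(X) = ((X² - 7*X) + (8 - 1*(-3)))/X = ((X² - 7*X) + (8 + 3))/X = ((X² - 7*X) + 11)/X = (11 + X² - 7*X)/X)
f(m(-5, -1))*45 + 10 = (-7 + (-5 - 1) + 11/(-5 - 1))*45 + 10 = (-7 - 6 + 11/(-6))*45 + 10 = (-7 - 6 + 11*(-⅙))*45 + 10 = (-7 - 6 - 11/6)*45 + 10 = -89/6*45 + 10 = -1335/2 + 10 = -1315/2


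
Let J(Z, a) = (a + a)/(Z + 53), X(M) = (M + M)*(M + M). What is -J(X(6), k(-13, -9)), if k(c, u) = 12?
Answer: -24/197 ≈ -0.12183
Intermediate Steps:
X(M) = 4*M² (X(M) = (2*M)*(2*M) = 4*M²)
J(Z, a) = 2*a/(53 + Z) (J(Z, a) = (2*a)/(53 + Z) = 2*a/(53 + Z))
-J(X(6), k(-13, -9)) = -2*12/(53 + 4*6²) = -2*12/(53 + 4*36) = -2*12/(53 + 144) = -2*12/197 = -1*24/197 = -24/197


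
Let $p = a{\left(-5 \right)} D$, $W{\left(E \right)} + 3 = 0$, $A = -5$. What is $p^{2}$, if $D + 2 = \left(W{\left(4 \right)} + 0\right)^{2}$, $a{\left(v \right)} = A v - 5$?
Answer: $19600$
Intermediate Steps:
$W{\left(E \right)} = -3$ ($W{\left(E \right)} = -3 + 0 = -3$)
$a{\left(v \right)} = -5 - 5 v$ ($a{\left(v \right)} = - 5 v - 5 = -5 - 5 v$)
$D = 7$ ($D = -2 + \left(-3 + 0\right)^{2} = -2 + \left(-3\right)^{2} = -2 + 9 = 7$)
$p = 140$ ($p = \left(-5 - -25\right) 7 = \left(-5 + 25\right) 7 = 20 \cdot 7 = 140$)
$p^{2} = 140^{2} = 19600$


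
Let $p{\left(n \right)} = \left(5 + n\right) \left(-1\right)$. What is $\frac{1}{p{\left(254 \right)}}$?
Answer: $- \frac{1}{259} \approx -0.003861$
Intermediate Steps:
$p{\left(n \right)} = -5 - n$
$\frac{1}{p{\left(254 \right)}} = \frac{1}{-5 - 254} = \frac{1}{-259} = - \frac{1}{259}$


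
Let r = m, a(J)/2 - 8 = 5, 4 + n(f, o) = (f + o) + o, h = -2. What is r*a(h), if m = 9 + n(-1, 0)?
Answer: 104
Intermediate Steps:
n(f, o) = -4 + f + 2*o (n(f, o) = -4 + ((f + o) + o) = -4 + (f + 2*o) = -4 + f + 2*o)
a(J) = 26 (a(J) = 16 + 2*5 = 16 + 10 = 26)
m = 4 (m = 9 + (-4 - 1 + 2*0) = 9 + (-4 - 1 + 0) = 9 - 5 = 4)
r = 4
r*a(h) = 4*26 = 104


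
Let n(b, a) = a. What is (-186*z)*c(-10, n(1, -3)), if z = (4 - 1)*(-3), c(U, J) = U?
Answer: -16740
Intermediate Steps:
z = -9 (z = 3*(-3) = -9)
(-186*z)*c(-10, n(1, -3)) = -186*(-9)*(-10) = 1674*(-10) = -16740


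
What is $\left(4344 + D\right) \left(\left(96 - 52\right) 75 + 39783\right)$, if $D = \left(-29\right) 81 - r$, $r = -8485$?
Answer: $451509840$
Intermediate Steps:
$D = 6136$ ($D = \left(-29\right) 81 - -8485 = -2349 + 8485 = 6136$)
$\left(4344 + D\right) \left(\left(96 - 52\right) 75 + 39783\right) = \left(4344 + 6136\right) \left(\left(96 - 52\right) 75 + 39783\right) = 10480 \left(44 \cdot 75 + 39783\right) = 10480 \left(3300 + 39783\right) = 10480 \cdot 43083 = 451509840$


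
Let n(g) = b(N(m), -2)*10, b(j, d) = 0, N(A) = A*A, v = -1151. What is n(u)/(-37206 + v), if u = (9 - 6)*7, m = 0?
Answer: 0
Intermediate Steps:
u = 21 (u = 3*7 = 21)
N(A) = A²
n(g) = 0 (n(g) = 0*10 = 0)
n(u)/(-37206 + v) = 0/(-37206 - 1151) = 0/(-38357) = 0*(-1/38357) = 0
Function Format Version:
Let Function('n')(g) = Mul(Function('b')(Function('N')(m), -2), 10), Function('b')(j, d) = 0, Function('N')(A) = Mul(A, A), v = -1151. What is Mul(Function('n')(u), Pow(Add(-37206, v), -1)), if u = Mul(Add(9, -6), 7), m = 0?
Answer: 0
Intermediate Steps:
u = 21 (u = Mul(3, 7) = 21)
Function('N')(A) = Pow(A, 2)
Function('n')(g) = 0 (Function('n')(g) = Mul(0, 10) = 0)
Mul(Function('n')(u), Pow(Add(-37206, v), -1)) = Mul(0, Pow(Add(-37206, -1151), -1)) = Mul(0, Pow(-38357, -1)) = Mul(0, Rational(-1, 38357)) = 0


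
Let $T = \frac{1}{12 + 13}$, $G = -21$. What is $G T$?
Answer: $- \frac{21}{25} \approx -0.84$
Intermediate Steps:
$T = \frac{1}{25} \approx 0.04$
$G T = \left(-21\right) \frac{1}{25} = - \frac{21}{25}$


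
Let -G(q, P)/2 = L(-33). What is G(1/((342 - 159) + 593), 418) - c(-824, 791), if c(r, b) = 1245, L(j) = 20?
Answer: -1285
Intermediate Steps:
G(q, P) = -40 (G(q, P) = -2*20 = -40)
G(1/((342 - 159) + 593), 418) - c(-824, 791) = -40 - 1*1245 = -40 - 1245 = -1285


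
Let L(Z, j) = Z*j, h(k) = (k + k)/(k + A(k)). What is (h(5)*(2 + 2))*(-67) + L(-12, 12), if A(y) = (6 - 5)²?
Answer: -1772/3 ≈ -590.67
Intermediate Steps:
A(y) = 1 (A(y) = 1² = 1)
h(k) = 2*k/(1 + k) (h(k) = (k + k)/(k + 1) = (2*k)/(1 + k) = 2*k/(1 + k))
(h(5)*(2 + 2))*(-67) + L(-12, 12) = ((2*5/(1 + 5))*(2 + 2))*(-67) - 12*12 = ((2*5/6)*4)*(-67) - 144 = ((2*5*(⅙))*4)*(-67) - 144 = ((5/3)*4)*(-67) - 144 = (20/3)*(-67) - 144 = -1340/3 - 144 = -1772/3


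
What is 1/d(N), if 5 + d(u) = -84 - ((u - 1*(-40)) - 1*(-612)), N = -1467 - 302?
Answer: 1/1028 ≈ 0.00097276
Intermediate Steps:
N = -1769
d(u) = -741 - u (d(u) = -5 + (-84 - ((u - 1*(-40)) - 1*(-612))) = -5 + (-84 - ((u + 40) + 612)) = -5 + (-84 - ((40 + u) + 612)) = -5 + (-84 - (652 + u)) = -5 + (-84 + (-652 - u)) = -5 + (-736 - u) = -741 - u)
1/d(N) = 1/(-741 - 1*(-1769)) = 1/(-741 + 1769) = 1/1028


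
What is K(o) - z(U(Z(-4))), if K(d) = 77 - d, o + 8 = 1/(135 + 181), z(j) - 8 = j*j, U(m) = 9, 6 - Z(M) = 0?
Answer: -1265/316 ≈ -4.0032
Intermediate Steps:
Z(M) = 6 (Z(M) = 6 - 1*0 = 6 + 0 = 6)
z(j) = 8 + j**2 (z(j) = 8 + j*j = 8 + j**2)
o = -2527/316 (o = -8 + 1/(135 + 181) = -8 + 1/316 = -2527/316 ≈ -7.9968)
K(o) - z(U(Z(-4))) = (77 - 1*(-2527/316)) - (8 + 9**2) = (77 + 2527/316) - (8 + 81) = 26859/316 - 1*89 = 26859/316 - 89 = -1265/316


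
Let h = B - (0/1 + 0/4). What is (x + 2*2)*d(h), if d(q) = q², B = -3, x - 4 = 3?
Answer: 99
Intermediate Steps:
x = 7 (x = 4 + 3 = 7)
h = -3 (h = -3 - (0/1 + 0/4) = -3 - (0*1 + 0*(¼)) = -3 - (0 + 0) = -3 - 1*0 = -3 + 0 = -3)
(x + 2*2)*d(h) = (7 + 2*2)*(-3)² = (7 + 4)*9 = 11*9 = 99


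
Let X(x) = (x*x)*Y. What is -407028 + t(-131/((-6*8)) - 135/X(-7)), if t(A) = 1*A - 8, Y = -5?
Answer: -957340957/2352 ≈ -4.0703e+5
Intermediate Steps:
X(x) = -5*x² (X(x) = (x*x)*(-5) = x²*(-5) = -5*x²)
t(A) = -8 + A (t(A) = A - 8 = -8 + A)
-407028 + t(-131/((-6*8)) - 135/X(-7)) = -407028 + (-8 + (-131/((-6*8)) - 135/((-5*(-7)²)))) = -407028 + (-8 + (-131/(-48) - 135/((-5*49)))) = -407028 + (-8 + (-131*(-1/48) - 135/(-245))) = -407028 + (-8 + (131/48 - 135*(-1/245))) = -407028 + (-8 + (131/48 + 27/49)) = -407028 + (-8 + 7715/2352) = -407028 - 11101/2352 = -957340957/2352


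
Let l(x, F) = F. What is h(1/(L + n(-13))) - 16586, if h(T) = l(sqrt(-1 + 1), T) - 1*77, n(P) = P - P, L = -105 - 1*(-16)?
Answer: -1483008/89 ≈ -16663.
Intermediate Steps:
L = -89 (L = -105 + 16 = -89)
n(P) = 0
h(T) = -77 + T (h(T) = T - 1*77 = T - 77 = -77 + T)
h(1/(L + n(-13))) - 16586 = (-77 + 1/(-89 + 0)) - 16586 = (-77 + 1/(-89)) - 16586 = (-77 - 1/89) - 16586 = -6854/89 - 16586 = -1483008/89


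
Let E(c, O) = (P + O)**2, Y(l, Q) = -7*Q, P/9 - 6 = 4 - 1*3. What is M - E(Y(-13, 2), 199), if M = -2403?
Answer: -71047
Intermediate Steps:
P = 63 (P = 54 + 9*(4 - 1*3) = 54 + 9*(4 - 3) = 54 + 9*1 = 54 + 9 = 63)
E(c, O) = (63 + O)**2
M - E(Y(-13, 2), 199) = -2403 - (63 + 199)**2 = -2403 - 1*262**2 = -2403 - 1*68644 = -2403 - 68644 = -71047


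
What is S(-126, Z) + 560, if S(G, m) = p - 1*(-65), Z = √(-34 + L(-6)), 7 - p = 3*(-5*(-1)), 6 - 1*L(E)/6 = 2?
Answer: 617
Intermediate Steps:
L(E) = 24 (L(E) = 36 - 6*2 = 36 - 12 = 24)
p = -8 (p = 7 - 3*(-5*(-1)) = 7 - 3*5 = 7 - 1*15 = 7 - 15 = -8)
Z = I*√10 (Z = √(-34 + 24) = √(-10) = I*√10 ≈ 3.1623*I)
S(G, m) = 57 (S(G, m) = -8 - 1*(-65) = -8 + 65 = 57)
S(-126, Z) + 560 = 57 + 560 = 617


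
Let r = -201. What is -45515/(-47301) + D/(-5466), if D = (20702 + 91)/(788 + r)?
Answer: 48351086479/50589081714 ≈ 0.95576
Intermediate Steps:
D = 20793/587 (D = (20702 + 91)/(788 - 201) = 20793/587 ≈ 35.422)
-45515/(-47301) + D/(-5466) = -45515/(-47301) + (20793/587)/(-5466) = -45515*(-1/47301) + (20793/587)*(-1/5466) = 45515/47301 - 6931/1069514 = 48351086479/50589081714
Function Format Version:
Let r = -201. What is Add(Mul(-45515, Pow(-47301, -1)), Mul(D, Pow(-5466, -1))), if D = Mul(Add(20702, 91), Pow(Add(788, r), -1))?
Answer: Rational(48351086479, 50589081714) ≈ 0.95576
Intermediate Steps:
D = Rational(20793, 587) (D = Mul(Add(20702, 91), Pow(Add(788, -201), -1)) = Mul(20793, Pow(587, -1)) = Mul(20793, Rational(1, 587)) = Rational(20793, 587) ≈ 35.422)
Add(Mul(-45515, Pow(-47301, -1)), Mul(D, Pow(-5466, -1))) = Add(Mul(-45515, Pow(-47301, -1)), Mul(Rational(20793, 587), Pow(-5466, -1))) = Add(Mul(-45515, Rational(-1, 47301)), Mul(Rational(20793, 587), Rational(-1, 5466))) = Add(Rational(45515, 47301), Rational(-6931, 1069514)) = Rational(48351086479, 50589081714)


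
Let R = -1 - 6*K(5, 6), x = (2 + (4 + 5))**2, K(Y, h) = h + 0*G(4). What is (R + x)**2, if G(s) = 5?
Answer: 7056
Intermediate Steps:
K(Y, h) = h (K(Y, h) = h + 0*5 = h + 0 = h)
x = 121 (x = (2 + 9)**2 = 11**2 = 121)
R = -37 (R = -1 - 6*6 = -1 - 36 = -37)
(R + x)**2 = (-37 + 121)**2 = 84**2 = 7056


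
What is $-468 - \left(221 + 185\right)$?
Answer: $-874$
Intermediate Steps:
$-468 - \left(221 + 185\right) = -468 - 406 = -874$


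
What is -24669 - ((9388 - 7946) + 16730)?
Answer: -42841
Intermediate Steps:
-24669 - ((9388 - 7946) + 16730) = -24669 - (1442 + 16730) = -24669 - 1*18172 = -24669 - 18172 = -42841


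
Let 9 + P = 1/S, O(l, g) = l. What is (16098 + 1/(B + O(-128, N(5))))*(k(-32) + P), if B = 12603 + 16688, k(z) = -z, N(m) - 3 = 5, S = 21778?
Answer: 78384386515875/211703938 ≈ 3.7025e+5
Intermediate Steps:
N(m) = 8 (N(m) = 3 + 5 = 8)
B = 29291
P = -196001/21778 (P = -9 + 1/21778 = -196001/21778 ≈ -9.0000)
(16098 + 1/(B + O(-128, N(5))))*(k(-32) + P) = (16098 + 1/(29291 - 128))*(-1*(-32) - 196001/21778) = (16098 + 1/29163)*(32 - 196001/21778) = (16098 + 1/29163)*(500895/21778) = (469465975/29163)*(500895/21778) = 78384386515875/211703938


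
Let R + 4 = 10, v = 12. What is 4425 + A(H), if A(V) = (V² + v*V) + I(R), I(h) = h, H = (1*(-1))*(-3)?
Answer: 4476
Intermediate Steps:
R = 6 (R = -4 + 10 = 6)
H = 3 (H = -1*(-3) = 3)
A(V) = 6 + V² + 12*V (A(V) = (V² + 12*V) + 6 = 6 + V² + 12*V)
4425 + A(H) = 4425 + (6 + 3² + 12*3) = 4425 + (6 + 9 + 36) = 4425 + 51 = 4476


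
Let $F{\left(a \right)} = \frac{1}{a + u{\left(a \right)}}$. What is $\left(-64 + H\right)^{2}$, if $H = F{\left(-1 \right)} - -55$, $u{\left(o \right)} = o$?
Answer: $\frac{361}{4} \approx 90.25$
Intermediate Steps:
$F{\left(a \right)} = \frac{1}{2 a}$ ($F{\left(a \right)} = \frac{1}{a + a} = \frac{1}{2 a}$)
$H = \frac{109}{2}$ ($H = \frac{1}{2 \left(-1\right)} - -55 = \frac{1}{2} \left(-1\right) + 55 = - \frac{1}{2} + 55 = \frac{109}{2} \approx 54.5$)
$\left(-64 + H\right)^{2} = \left(-64 + \frac{109}{2}\right)^{2} = \left(- \frac{19}{2}\right)^{2} = \frac{361}{4}$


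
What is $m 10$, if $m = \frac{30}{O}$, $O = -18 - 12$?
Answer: $-10$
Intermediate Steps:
$O = -30$ ($O = -18 - 12 = -30$)
$m = -1$ ($m = \frac{30}{-30} = 30 \left(- \frac{1}{30}\right) = -1$)
$m 10 = \left(-1\right) 10 = -10$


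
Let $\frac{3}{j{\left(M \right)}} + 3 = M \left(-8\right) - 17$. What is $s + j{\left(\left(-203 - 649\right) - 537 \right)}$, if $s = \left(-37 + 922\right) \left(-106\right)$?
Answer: $- \frac{1040540517}{11092} \approx -93810.0$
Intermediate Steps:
$j{\left(M \right)} = \frac{3}{-20 - 8 M}$ ($j{\left(M \right)} = \frac{3}{-3 + \left(M \left(-8\right) - 17\right)} = \frac{3}{-3 - \left(17 + 8 M\right)} = \frac{3}{-20 - 8 M}$)
$s = -93810$ ($s = 885 \left(-106\right) = -93810$)
$s + j{\left(\left(-203 - 649\right) - 537 \right)} = -93810 - \frac{3}{20 + 8 \left(\left(-203 - 649\right) - 537\right)} = -93810 - \frac{3}{20 + 8 \left(-852 - 537\right)} = -93810 - \frac{3}{20 + 8 \left(-1389\right)} = -93810 - \frac{3}{20 - 11112} = -93810 - \frac{3}{-11092} = -93810 - - \frac{3}{11092} = -93810 + \frac{3}{11092} = - \frac{1040540517}{11092}$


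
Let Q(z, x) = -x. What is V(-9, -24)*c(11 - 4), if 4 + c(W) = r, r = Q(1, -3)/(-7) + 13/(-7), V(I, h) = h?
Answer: 1056/7 ≈ 150.86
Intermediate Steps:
r = -16/7 (r = -1*(-3)/(-7) + 13/(-7) = 3*(-⅐) + 13*(-⅐) = -3/7 - 13/7 = -16/7 ≈ -2.2857)
c(W) = -44/7 (c(W) = -4 - 16/7 = -44/7)
V(-9, -24)*c(11 - 4) = -24*(-44/7) = 1056/7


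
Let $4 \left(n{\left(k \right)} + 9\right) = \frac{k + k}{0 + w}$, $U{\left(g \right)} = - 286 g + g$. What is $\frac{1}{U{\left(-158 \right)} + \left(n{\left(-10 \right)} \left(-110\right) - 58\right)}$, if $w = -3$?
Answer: $\frac{3}{137336} \approx 2.1844 \cdot 10^{-5}$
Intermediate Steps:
$U{\left(g \right)} = - 285 g$
$n{\left(k \right)} = -9 - \frac{k}{6}$ ($n{\left(k \right)} = -9 + \frac{\left(k + k\right) \frac{1}{0 - 3}}{4} = -9 + \frac{2 k \frac{1}{-3}}{4} = -9 + \frac{2 k \left(- \frac{1}{3}\right)}{4} = -9 + \frac{\left(- \frac{2}{3}\right) k}{4} = -9 - \frac{k}{6}$)
$\frac{1}{U{\left(-158 \right)} + \left(n{\left(-10 \right)} \left(-110\right) - 58\right)} = \frac{1}{\left(-285\right) \left(-158\right) + \left(\left(-9 - - \frac{5}{3}\right) \left(-110\right) - 58\right)} = \frac{1}{45030 - \left(58 - \left(-9 + \frac{5}{3}\right) \left(-110\right)\right)} = \frac{1}{45030 - - \frac{2246}{3}} = \frac{1}{45030 + \left(\frac{2420}{3} - 58\right)} = \frac{1}{45030 + \frac{2246}{3}} = \frac{1}{\frac{137336}{3}} = \frac{3}{137336}$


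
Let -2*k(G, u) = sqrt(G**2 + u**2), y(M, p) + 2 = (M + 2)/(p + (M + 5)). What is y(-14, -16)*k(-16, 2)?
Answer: 38*sqrt(65)/25 ≈ 12.255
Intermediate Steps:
y(M, p) = -2 + (2 + M)/(5 + M + p) (y(M, p) = -2 + (M + 2)/(p + (M + 5)) = -2 + (2 + M)/(p + (5 + M)) = -2 + (2 + M)/(5 + M + p))
k(G, u) = -sqrt(G**2 + u**2)/2
y(-14, -16)*k(-16, 2) = ((-8 - 1*(-14) - 2*(-16))/(5 - 14 - 16))*(-sqrt((-16)**2 + 2**2)/2) = ((-8 + 14 + 32)/(-25))*(-sqrt(256 + 4)/2) = (-1/25*38)*(-sqrt(65)) = -(-19)*2*sqrt(65)/25 = -(-38)*sqrt(65)/25 = 38*sqrt(65)/25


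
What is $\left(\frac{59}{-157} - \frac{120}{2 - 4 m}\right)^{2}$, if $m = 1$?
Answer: $\frac{87628321}{24649} \approx 3555.0$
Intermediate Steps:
$\left(\frac{59}{-157} - \frac{120}{2 - 4 m}\right)^{2} = \left(\frac{59}{-157} - \frac{120}{2 - 4}\right)^{2} = \left(59 \left(- \frac{1}{157}\right) - \frac{120}{2 - 4}\right)^{2} = \left(- \frac{59}{157} - \frac{120}{-2}\right)^{2} = \left(- \frac{59}{157} - -60\right)^{2} = \left(- \frac{59}{157} + 60\right)^{2} = \left(\frac{9361}{157}\right)^{2} = \frac{87628321}{24649}$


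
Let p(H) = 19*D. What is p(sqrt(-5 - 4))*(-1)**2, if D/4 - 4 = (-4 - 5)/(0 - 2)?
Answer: 646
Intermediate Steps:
D = 34 (D = 16 + 4*((-4 - 5)/(0 - 2)) = 16 + 4*(-9/(-2)) = 16 + 4*(-9*(-1/2)) = 16 + 4*(9/2) = 16 + 18 = 34)
p(H) = 646 (p(H) = 19*34 = 646)
p(sqrt(-5 - 4))*(-1)**2 = 646*(-1)**2 = 646*1 = 646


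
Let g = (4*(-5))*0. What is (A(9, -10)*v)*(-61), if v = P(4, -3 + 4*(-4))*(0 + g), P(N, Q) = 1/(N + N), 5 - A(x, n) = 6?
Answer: 0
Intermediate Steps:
A(x, n) = -1 (A(x, n) = 5 - 1*6 = 5 - 6 = -1)
g = 0 (g = -20*0 = 0)
P(N, Q) = 1/(2*N)
v = 0 (v = ((½)/4)*(0 + 0) = ((½)*(¼))*0 = (⅛)*0 = 0)
(A(9, -10)*v)*(-61) = -1*0*(-61) = 0*(-61) = 0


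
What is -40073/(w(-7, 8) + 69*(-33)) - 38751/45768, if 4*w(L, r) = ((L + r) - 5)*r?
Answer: 581838343/34859960 ≈ 16.691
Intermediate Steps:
w(L, r) = r*(-5 + L + r)/4 (w(L, r) = (((L + r) - 5)*r)/4 = ((-5 + L + r)*r)/4 = (r*(-5 + L + r))/4 = r*(-5 + L + r)/4)
-40073/(w(-7, 8) + 69*(-33)) - 38751/45768 = -40073/((¼)*8*(-5 - 7 + 8) + 69*(-33)) - 38751/45768 = -40073/((¼)*8*(-4) - 2277) - 38751*1/45768 = -40073/(-8 - 2277) - 12917/15256 = -40073/(-2285) - 12917/15256 = -40073*(-1/2285) - 12917/15256 = 40073/2285 - 12917/15256 = 581838343/34859960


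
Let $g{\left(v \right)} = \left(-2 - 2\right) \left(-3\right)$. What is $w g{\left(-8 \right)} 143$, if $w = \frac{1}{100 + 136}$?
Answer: $\frac{429}{59} \approx 7.2712$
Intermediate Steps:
$g{\left(v \right)} = 12$ ($g{\left(v \right)} = \left(-4\right) \left(-3\right) = 12$)
$w = \frac{1}{236} \approx 0.0042373$
$w g{\left(-8 \right)} 143 = \frac{1}{236} \cdot 12 \cdot 143 = \frac{3}{59} \cdot 143 = \frac{429}{59}$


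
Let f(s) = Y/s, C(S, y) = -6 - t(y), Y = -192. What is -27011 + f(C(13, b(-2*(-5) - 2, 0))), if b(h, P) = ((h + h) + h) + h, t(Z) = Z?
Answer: -513113/19 ≈ -27006.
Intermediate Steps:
b(h, P) = 4*h (b(h, P) = (2*h + h) + h = 3*h + h = 4*h)
C(S, y) = -6 - y
f(s) = -192/s
-27011 + f(C(13, b(-2*(-5) - 2, 0))) = -27011 - 192/(-6 - 4*(-2*(-5) - 2)) = -27011 - 192/(-6 - 4*(10 - 2)) = -27011 - 192/(-6 - 4*8) = -27011 - 192/(-6 - 1*32) = -27011 - 192/(-6 - 32) = -27011 - 192/(-38) = -27011 - 192*(-1/38) = -27011 + 96/19 = -513113/19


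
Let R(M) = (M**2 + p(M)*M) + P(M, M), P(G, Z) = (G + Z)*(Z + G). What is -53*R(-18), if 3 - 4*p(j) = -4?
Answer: -168381/2 ≈ -84191.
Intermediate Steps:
P(G, Z) = (G + Z)**2 (P(G, Z) = (G + Z)*(G + Z) = (G + Z)**2)
p(j) = 7/4 (p(j) = 3/4 - 1/4*(-4) = 3/4 + 1 = 7/4)
R(M) = 5*M**2 + 7*M/4 (R(M) = (M**2 + 7*M/4) + (M + M)**2 = (M**2 + 7*M/4) + (2*M)**2 = (M**2 + 7*M/4) + 4*M**2 = 5*M**2 + 7*M/4)
-53*R(-18) = -53*(-18)*(7 + 20*(-18))/4 = -53*(-18)*(7 - 360)/4 = -53*(-18)*(-353)/4 = -53*3177/2 = -168381/2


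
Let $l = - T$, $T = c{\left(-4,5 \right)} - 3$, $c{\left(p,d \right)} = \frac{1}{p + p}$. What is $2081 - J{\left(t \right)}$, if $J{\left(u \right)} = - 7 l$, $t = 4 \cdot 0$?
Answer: $\frac{16823}{8} \approx 2102.9$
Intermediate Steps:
$c{\left(p,d \right)} = \frac{1}{2 p}$
$t = 0$
$T = - \frac{25}{8}$ ($T = \frac{1}{2 \left(-4\right)} - 3 = \frac{1}{2} \left(- \frac{1}{4}\right) - 3 = - \frac{1}{8} - 3 = - \frac{25}{8} \approx -3.125$)
$l = \frac{25}{8}$ ($l = \left(-1\right) \left(- \frac{25}{8}\right) = \frac{25}{8} \approx 3.125$)
$J{\left(u \right)} = - \frac{175}{8}$ ($J{\left(u \right)} = \left(-7\right) \frac{25}{8} = - \frac{175}{8}$)
$2081 - J{\left(t \right)} = 2081 - - \frac{175}{8} = 2081 + \frac{175}{8} = \frac{16823}{8}$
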